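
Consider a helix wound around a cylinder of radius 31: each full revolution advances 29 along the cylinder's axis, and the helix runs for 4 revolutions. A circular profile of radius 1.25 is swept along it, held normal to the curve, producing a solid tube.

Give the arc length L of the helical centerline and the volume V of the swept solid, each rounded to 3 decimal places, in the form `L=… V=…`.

L=787.703 V=3866.628

2πR = 2π·31 = 194.778745
per-turn = √(194.778745² + 29²) = √(37938.7593 + 841) = √38779.7593 = 196.925771
L = 4 × 196.925771 = 787.703084
V = π·1.25² × L = 4.908739 × 787.703084 = 3866.628473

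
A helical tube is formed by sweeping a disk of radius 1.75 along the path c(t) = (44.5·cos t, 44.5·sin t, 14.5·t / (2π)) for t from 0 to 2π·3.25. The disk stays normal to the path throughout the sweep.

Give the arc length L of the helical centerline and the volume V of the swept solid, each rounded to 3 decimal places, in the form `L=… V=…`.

L=909.927 V=8754.522

2πR = 2π·44.5 = 279.601746
per-turn = √(279.601746² + 14.5²) = √(78177.1365 + 210.25) = √78387.3865 = 279.977475
L = 3.25 × 279.977475 = 909.926793
V = π·1.75² × L = 9.621128 × 909.926793 = 8754.521697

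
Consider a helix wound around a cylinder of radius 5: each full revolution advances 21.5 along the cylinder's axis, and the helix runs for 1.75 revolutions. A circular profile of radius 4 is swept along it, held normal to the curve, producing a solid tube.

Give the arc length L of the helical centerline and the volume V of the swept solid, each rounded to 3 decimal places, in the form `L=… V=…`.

2πR = 2π·5 = 31.415927
per-turn = √(31.415927² + 21.5²) = √(986.9604 + 462.25) = √1449.2104 = 38.068497
L = 1.75 × 38.068497 = 66.619869
V = π·4² × L = 50.265482 × 66.619869 = 3348.679867

L=66.620 V=3348.680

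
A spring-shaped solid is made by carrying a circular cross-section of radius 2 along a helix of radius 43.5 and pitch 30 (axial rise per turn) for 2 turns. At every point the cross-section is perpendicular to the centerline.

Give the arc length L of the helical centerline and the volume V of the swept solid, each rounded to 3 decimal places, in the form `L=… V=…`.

L=549.920 V=6910.500

2πR = 2π·43.5 = 273.318561
per-turn = √(273.318561² + 30²) = √(74703.0357 + 900) = √75603.0357 = 274.960062
L = 2 × 274.960062 = 549.920124
V = π·2² × L = 12.566371 × 549.920124 = 6910.500087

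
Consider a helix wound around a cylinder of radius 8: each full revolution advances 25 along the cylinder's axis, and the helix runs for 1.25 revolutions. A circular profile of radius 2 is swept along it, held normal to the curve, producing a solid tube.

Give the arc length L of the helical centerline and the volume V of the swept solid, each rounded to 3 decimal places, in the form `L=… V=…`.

L=70.174 V=881.834

2πR = 2π·8 = 50.265482
per-turn = √(50.265482² + 25²) = √(2526.6187 + 625) = √3151.6187 = 56.139280
L = 1.25 × 56.139280 = 70.174100
V = π·2² × L = 12.566371 × 70.174100 = 881.833744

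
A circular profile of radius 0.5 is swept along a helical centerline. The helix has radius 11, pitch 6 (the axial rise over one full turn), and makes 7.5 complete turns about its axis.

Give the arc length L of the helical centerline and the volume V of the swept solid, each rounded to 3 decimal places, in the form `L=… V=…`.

2πR = 2π·11 = 69.115038
per-turn = √(69.115038² + 6²) = √(4776.8885 + 36) = √4812.8885 = 69.374985
L = 7.5 × 69.374985 = 520.312387
V = π·0.5² × L = 0.785398 × 520.312387 = 408.652393

L=520.312 V=408.652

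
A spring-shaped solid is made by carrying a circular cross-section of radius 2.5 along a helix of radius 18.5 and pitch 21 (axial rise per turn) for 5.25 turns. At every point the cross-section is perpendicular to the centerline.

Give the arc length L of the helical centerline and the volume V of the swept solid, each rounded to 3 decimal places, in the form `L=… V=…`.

2πR = 2π·18.5 = 116.238928
per-turn = √(116.238928² + 21²) = √(13511.4884 + 441) = √13952.4884 = 118.120652
L = 5.25 × 118.120652 = 620.133423
V = π·2.5² × L = 19.634954 × 620.133423 = 12176.291285

L=620.133 V=12176.291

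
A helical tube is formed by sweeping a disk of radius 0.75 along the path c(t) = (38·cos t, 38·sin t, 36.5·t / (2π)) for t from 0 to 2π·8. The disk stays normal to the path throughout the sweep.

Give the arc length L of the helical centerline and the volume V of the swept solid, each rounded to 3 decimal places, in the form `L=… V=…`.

L=1932.279 V=3414.619

2πR = 2π·38 = 238.761042
per-turn = √(238.761042² + 36.5²) = √(57006.8350 + 1332.25) = √58339.0850 = 241.534853
L = 8 × 241.534853 = 1932.278821
V = π·0.75² × L = 1.767146 × 1932.278821 = 3414.618533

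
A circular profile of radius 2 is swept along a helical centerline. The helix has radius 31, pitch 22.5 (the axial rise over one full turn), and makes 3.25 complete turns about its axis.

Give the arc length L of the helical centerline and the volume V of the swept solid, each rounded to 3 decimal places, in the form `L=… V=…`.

2πR = 2π·31 = 194.778745
per-turn = √(194.778745² + 22.5²) = √(37938.7593 + 506.25) = √38445.0093 = 196.073989
L = 3.25 × 196.073989 = 637.240466
V = π·2² × L = 12.566371 × 637.240466 = 8007.799860

L=637.240 V=8007.800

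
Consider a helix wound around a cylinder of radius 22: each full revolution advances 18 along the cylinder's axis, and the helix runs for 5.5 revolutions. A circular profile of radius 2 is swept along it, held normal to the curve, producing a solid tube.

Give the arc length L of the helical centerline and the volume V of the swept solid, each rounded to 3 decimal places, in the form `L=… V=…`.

2πR = 2π·22 = 138.230077
per-turn = √(138.230077² + 18²) = √(19107.5541 + 324) = √19431.5541 = 139.397109
L = 5.5 × 139.397109 = 766.684102
V = π·2² × L = 12.566371 × 766.684102 = 9634.436569

L=766.684 V=9634.437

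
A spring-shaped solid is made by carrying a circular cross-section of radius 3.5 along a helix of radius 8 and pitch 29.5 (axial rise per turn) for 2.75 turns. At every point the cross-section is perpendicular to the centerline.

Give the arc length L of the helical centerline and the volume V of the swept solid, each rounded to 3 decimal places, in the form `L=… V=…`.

2πR = 2π·8 = 50.265482
per-turn = √(50.265482² + 29.5²) = √(2526.6187 + 870.25) = √3396.8687 = 58.282662
L = 2.75 × 58.282662 = 160.277321
V = π·3.5² × L = 38.484510 × 160.277321 = 6168.194178

L=160.277 V=6168.194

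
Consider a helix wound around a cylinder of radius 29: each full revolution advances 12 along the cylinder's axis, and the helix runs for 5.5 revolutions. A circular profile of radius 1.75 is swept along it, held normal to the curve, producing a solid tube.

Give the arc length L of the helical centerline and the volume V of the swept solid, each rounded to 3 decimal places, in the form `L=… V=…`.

2πR = 2π·29 = 182.212374
per-turn = √(182.212374² + 12²) = √(33201.3492 + 144) = √33345.3492 = 182.607090
L = 5.5 × 182.607090 = 1004.338993
V = π·1.75² × L = 9.621128 × 1004.338993 = 9662.873509

L=1004.339 V=9662.874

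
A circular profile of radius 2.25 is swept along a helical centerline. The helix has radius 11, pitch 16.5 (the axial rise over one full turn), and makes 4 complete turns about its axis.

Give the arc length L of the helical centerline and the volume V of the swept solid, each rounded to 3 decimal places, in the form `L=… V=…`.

2πR = 2π·11 = 69.115038
per-turn = √(69.115038² + 16.5²) = √(4776.8885 + 272.25) = √5049.1385 = 71.057290
L = 4 × 71.057290 = 284.229162
V = π·2.25² × L = 15.904313 × 284.229162 = 4520.469500

L=284.229 V=4520.470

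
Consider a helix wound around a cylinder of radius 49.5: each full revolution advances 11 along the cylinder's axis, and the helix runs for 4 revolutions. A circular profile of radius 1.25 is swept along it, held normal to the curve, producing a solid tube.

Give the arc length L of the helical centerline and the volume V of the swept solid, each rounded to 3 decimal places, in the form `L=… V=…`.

2πR = 2π·49.5 = 311.017673
per-turn = √(311.017673² + 11²) = √(96731.9927 + 121) = √96852.9927 = 311.212135
L = 4 × 311.212135 = 1244.848538
V = π·1.25² × L = 4.908739 × 1244.848538 = 6110.635974

L=1244.849 V=6110.636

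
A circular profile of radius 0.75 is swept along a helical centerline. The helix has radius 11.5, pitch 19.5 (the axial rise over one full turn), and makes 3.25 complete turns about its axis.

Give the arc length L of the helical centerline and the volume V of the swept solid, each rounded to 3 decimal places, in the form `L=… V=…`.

2πR = 2π·11.5 = 72.256631
per-turn = √(72.256631² + 19.5²) = √(5221.0207 + 380.25) = √5601.2707 = 74.841638
L = 3.25 × 74.841638 = 243.235322
V = π·0.75² × L = 1.767146 × 243.235322 = 429.832295

L=243.235 V=429.832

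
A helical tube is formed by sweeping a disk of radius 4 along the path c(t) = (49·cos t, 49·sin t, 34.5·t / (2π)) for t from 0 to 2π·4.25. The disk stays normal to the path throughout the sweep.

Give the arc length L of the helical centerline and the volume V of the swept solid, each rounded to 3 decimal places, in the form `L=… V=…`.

L=1316.663 V=66182.699

2πR = 2π·49 = 307.876080
per-turn = √(307.876080² + 34.5²) = √(94787.6807 + 1190.25) = √95977.9307 = 309.803051
L = 4.25 × 309.803051 = 1316.662969
V = π·4² × L = 50.265482 × 1316.662969 = 66182.699347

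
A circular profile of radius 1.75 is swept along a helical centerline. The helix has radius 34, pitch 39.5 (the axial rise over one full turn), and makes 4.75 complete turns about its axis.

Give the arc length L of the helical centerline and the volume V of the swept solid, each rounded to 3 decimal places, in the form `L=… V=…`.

2πR = 2π·34 = 213.628300
per-turn = √(213.628300² + 39.5²) = √(45637.0508 + 1560.25) = √47197.3008 = 217.249398
L = 4.75 × 217.249398 = 1031.934639
V = π·1.75² × L = 9.621128 × 1031.934639 = 9928.374731

L=1031.935 V=9928.375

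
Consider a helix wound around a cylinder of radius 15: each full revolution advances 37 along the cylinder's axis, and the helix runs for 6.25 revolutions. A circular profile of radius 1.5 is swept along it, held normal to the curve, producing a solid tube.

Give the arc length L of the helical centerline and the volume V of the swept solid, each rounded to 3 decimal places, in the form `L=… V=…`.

L=632.815 V=4473.106

2πR = 2π·15 = 94.247780
per-turn = √(94.247780² + 37²) = √(8882.6440 + 1369) = √10251.6440 = 101.250402
L = 6.25 × 101.250402 = 632.815014
V = π·1.5² × L = 7.068583 × 632.815014 = 4473.105749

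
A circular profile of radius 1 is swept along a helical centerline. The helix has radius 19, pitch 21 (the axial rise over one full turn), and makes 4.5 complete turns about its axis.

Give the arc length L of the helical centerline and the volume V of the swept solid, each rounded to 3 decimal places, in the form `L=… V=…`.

2πR = 2π·19 = 119.380521
per-turn = √(119.380521² + 21²) = √(14251.7088 + 441) = √14692.7088 = 121.213484
L = 4.5 × 121.213484 = 545.460679
V = π·1² × L = 3.141593 × 545.460679 = 1713.615262

L=545.461 V=1713.615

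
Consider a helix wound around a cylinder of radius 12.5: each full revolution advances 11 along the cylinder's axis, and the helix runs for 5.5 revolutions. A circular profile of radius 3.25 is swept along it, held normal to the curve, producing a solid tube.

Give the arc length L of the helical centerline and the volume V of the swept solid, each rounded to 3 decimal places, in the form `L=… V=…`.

2πR = 2π·12.5 = 78.539816
per-turn = √(78.539816² + 11²) = √(6168.5028 + 121) = √6289.5028 = 79.306385
L = 5.5 × 79.306385 = 436.185119
V = π·3.25² × L = 33.183072 × 436.185119 = 14473.962392

L=436.185 V=14473.962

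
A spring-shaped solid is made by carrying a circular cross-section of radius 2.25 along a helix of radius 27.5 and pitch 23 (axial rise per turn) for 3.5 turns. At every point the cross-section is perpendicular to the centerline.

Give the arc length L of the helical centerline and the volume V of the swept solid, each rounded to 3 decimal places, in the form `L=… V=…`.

L=610.091 V=9703.075

2πR = 2π·27.5 = 172.787596
per-turn = √(172.787596² + 23²) = √(29855.5533 + 529) = √30384.5533 = 174.311656
L = 3.5 × 174.311656 = 610.090795
V = π·2.25² × L = 15.904313 × 610.090795 = 9703.074845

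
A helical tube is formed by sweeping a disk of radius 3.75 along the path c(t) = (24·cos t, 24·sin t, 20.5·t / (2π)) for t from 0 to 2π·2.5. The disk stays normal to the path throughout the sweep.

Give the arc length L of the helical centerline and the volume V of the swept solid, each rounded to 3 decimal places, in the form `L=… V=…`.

L=380.459 V=16808.153

2πR = 2π·24 = 150.796447
per-turn = √(150.796447² + 20.5²) = √(22739.5685 + 420.25) = √23159.8185 = 152.183503
L = 2.5 × 152.183503 = 380.458757
V = π·3.75² × L = 44.178647 × 380.458757 = 16808.153012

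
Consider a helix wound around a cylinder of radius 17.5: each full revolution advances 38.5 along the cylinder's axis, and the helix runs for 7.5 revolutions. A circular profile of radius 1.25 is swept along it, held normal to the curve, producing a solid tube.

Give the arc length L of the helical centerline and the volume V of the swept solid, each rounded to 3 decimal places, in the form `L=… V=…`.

L=873.759 V=4289.052

2πR = 2π·17.5 = 109.955743
per-turn = √(109.955743² + 38.5²) = √(12090.2654 + 1482.25) = √13572.5154 = 116.501139
L = 7.5 × 116.501139 = 873.758543
V = π·1.25² × L = 4.908739 × 873.758543 = 4289.052216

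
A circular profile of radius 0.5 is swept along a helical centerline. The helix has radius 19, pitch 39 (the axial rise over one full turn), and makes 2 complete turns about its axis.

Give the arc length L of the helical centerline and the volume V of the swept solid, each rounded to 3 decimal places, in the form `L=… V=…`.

2πR = 2π·19 = 119.380521
per-turn = √(119.380521² + 39²) = √(14251.7088 + 1521) = √15772.7088 = 125.589445
L = 2 × 125.589445 = 251.178890
V = π·0.5² × L = 0.785398 × 251.178890 = 197.275439

L=251.179 V=197.275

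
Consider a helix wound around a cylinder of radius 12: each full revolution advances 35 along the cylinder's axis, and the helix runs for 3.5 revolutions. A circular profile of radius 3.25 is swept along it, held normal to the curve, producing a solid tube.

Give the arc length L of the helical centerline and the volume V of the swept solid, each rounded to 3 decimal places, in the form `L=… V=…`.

L=290.940 V=9654.289

2πR = 2π·12 = 75.398224
per-turn = √(75.398224² + 35²) = √(5684.8921 + 1225) = √6909.8921 = 83.125761
L = 3.5 × 83.125761 = 290.940163
V = π·3.25² × L = 33.183072 × 290.940163 = 9654.288506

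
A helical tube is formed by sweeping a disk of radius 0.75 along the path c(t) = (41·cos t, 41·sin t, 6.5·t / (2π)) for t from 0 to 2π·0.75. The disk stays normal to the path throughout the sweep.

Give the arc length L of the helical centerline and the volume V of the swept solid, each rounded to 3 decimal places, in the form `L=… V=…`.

L=193.269 V=341.535

2πR = 2π·41 = 257.610598
per-turn = √(257.610598² + 6.5²) = √(66363.2200 + 42.25) = √66405.4700 = 257.692588
L = 0.75 × 257.692588 = 193.269441
V = π·0.75² × L = 1.767146 × 193.269441 = 341.535294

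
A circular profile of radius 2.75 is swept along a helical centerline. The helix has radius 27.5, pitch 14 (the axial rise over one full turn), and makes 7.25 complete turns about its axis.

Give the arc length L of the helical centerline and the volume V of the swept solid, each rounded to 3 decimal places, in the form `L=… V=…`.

L=1256.815 V=29859.789

2πR = 2π·27.5 = 172.787596
per-turn = √(172.787596² + 14²) = √(29855.5533 + 196) = √30051.5533 = 173.353838
L = 7.25 × 173.353838 = 1256.815329
V = π·2.75² × L = 23.758294 × 1256.815329 = 29859.788645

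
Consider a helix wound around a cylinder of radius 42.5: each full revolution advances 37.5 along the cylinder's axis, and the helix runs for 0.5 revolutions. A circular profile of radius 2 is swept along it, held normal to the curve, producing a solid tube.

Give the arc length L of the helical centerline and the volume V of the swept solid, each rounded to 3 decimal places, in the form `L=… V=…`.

2πR = 2π·42.5 = 267.035376
per-turn = √(267.035376² + 37.5²) = √(71307.8918 + 1406.25) = √72714.1418 = 269.655598
L = 0.5 × 269.655598 = 134.827799
V = π·2² × L = 12.566371 × 134.827799 = 1694.296094

L=134.828 V=1694.296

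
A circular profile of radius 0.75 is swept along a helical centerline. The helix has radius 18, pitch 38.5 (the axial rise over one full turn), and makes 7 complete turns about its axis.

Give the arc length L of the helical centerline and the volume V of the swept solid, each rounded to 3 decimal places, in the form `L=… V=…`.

L=836.295 V=1477.856

2πR = 2π·18 = 113.097336
per-turn = √(113.097336² + 38.5²) = √(12791.0073 + 1482.25) = √14273.2573 = 119.470738
L = 7 × 119.470738 = 836.295168
V = π·0.75² × L = 1.767146 × 836.295168 = 1477.855550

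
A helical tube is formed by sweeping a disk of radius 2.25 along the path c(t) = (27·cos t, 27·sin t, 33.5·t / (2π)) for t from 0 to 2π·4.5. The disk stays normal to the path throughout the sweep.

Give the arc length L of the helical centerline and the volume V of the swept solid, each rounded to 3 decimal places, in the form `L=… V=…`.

L=778.149 V=12375.925

2πR = 2π·27 = 169.646003
per-turn = √(169.646003² + 33.5²) = √(28779.7664 + 1122.25) = √29902.0164 = 172.921995
L = 4.5 × 172.921995 = 778.148979
V = π·2.25² × L = 15.904313 × 778.148979 = 12375.924766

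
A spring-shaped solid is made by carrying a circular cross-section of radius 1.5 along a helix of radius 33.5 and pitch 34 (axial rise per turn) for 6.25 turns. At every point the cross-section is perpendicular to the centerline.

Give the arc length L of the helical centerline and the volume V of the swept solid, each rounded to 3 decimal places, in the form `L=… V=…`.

2πR = 2π·33.5 = 210.486708
per-turn = √(210.486708² + 34²) = √(44304.6542 + 1156) = √45460.6542 = 213.215042
L = 6.25 × 213.215042 = 1332.594013
V = π·1.5² × L = 7.068583 × 1332.594013 = 9419.552012

L=1332.594 V=9419.552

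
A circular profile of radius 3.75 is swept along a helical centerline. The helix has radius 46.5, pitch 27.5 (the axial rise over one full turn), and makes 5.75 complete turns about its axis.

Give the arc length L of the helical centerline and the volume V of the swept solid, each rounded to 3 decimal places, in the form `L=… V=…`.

L=1687.392 V=74546.692

2πR = 2π·46.5 = 292.168117
per-turn = √(292.168117² + 27.5²) = √(85362.2085 + 756.25) = √86118.4585 = 293.459466
L = 5.75 × 293.459466 = 1687.391932
V = π·3.75² × L = 44.178647 × 1687.391932 = 74546.692004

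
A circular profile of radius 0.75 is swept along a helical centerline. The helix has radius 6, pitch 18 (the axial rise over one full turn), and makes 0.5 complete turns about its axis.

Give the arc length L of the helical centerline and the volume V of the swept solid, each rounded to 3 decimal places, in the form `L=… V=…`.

2πR = 2π·6 = 37.699112
per-turn = √(37.699112² + 18²) = √(1421.2230 + 324) = √1745.2230 = 41.775867
L = 0.5 × 41.775867 = 20.887933
V = π·0.75² × L = 1.767146 × 20.887933 = 36.912025

L=20.888 V=36.912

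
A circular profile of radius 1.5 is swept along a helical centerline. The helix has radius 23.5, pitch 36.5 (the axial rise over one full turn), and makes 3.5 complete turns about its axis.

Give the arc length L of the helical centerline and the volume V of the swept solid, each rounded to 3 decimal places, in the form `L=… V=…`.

2πR = 2π·23.5 = 147.654855
per-turn = √(147.654855² + 36.5²) = √(21801.9561 + 1332.25) = √23134.2061 = 152.099330
L = 3.5 × 152.099330 = 532.347654
V = π·1.5² × L = 7.068583 × 532.347654 = 3762.943829

L=532.348 V=3762.944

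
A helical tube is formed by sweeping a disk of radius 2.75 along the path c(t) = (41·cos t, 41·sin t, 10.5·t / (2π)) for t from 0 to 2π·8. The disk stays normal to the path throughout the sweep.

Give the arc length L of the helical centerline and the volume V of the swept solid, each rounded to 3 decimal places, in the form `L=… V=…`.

L=2062.596 V=49003.762

2πR = 2π·41 = 257.610598
per-turn = √(257.610598² + 10.5²) = √(66363.2200 + 110.25) = √66473.4700 = 257.824495
L = 8 × 257.824495 = 2062.595956
V = π·2.75² × L = 23.758294 × 2062.595956 = 49003.762050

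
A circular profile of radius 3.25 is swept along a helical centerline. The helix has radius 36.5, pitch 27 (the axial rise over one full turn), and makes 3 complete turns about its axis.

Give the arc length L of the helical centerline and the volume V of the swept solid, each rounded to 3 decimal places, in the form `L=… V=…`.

2πR = 2π·36.5 = 229.336264
per-turn = √(229.336264² + 27²) = √(52595.1219 + 729) = √53324.1219 = 230.920163
L = 3 × 230.920163 = 692.760490
V = π·3.25² × L = 33.183072 × 692.760490 = 22987.921502

L=692.760 V=22987.922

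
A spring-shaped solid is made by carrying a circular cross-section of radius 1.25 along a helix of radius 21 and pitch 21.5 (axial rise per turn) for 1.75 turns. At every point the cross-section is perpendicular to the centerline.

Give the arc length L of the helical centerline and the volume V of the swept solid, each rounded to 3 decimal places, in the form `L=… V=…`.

2πR = 2π·21 = 131.946891
per-turn = √(131.946891² + 21.5²) = √(17409.9822 + 462.25) = √17872.2322 = 133.687068
L = 1.75 × 133.687068 = 233.952369
V = π·1.25² × L = 4.908739 × 233.952369 = 1148.411006

L=233.952 V=1148.411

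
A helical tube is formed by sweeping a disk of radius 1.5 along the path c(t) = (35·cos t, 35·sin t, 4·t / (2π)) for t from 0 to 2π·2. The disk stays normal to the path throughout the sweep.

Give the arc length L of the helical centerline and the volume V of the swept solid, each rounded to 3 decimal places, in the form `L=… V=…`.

2πR = 2π·35 = 219.911486
per-turn = √(219.911486² + 4²) = √(48361.0616 + 16) = √48377.0616 = 219.947861
L = 2 × 219.947861 = 439.895722
V = π·1.5² × L = 7.068583 × 439.895722 = 3109.439630

L=439.896 V=3109.440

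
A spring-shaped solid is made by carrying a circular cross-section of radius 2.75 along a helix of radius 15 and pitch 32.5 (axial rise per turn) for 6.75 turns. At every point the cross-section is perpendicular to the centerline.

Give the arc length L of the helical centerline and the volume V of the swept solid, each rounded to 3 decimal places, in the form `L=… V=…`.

L=672.935 V=15987.776

2πR = 2π·15 = 94.247780
per-turn = √(94.247780² + 32.5²) = √(8882.6440 + 1056.25) = √9938.8940 = 99.694002
L = 6.75 × 99.694002 = 672.934511
V = π·2.75² × L = 23.758294 × 672.934511 = 15987.776253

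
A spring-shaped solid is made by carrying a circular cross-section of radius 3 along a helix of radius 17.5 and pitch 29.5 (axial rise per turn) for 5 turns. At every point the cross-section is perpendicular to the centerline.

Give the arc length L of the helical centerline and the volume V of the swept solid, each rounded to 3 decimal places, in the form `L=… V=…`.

L=569.221 V=16094.353

2πR = 2π·17.5 = 109.955743
per-turn = √(109.955743² + 29.5²) = √(12090.2654 + 870.25) = √12960.5154 = 113.844259
L = 5 × 113.844259 = 569.221297
V = π·3² × L = 28.274334 × 569.221297 = 16094.353000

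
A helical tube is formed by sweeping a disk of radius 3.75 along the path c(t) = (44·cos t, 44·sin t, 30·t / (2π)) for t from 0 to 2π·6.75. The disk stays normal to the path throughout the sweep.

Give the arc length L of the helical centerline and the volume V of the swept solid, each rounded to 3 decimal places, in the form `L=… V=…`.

L=1877.061 V=82926.015

2πR = 2π·44 = 276.460154
per-turn = √(276.460154² + 30²) = √(76430.2165 + 900) = √77330.2165 = 278.083111
L = 6.75 × 278.083111 = 1877.060998
V = π·3.75² × L = 44.178647 × 1877.060998 = 82926.014628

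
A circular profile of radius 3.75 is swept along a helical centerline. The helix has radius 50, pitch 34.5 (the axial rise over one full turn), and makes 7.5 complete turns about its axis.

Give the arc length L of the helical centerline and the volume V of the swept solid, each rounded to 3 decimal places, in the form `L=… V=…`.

L=2370.359 V=104719.274

2πR = 2π·50 = 314.159265
per-turn = √(314.159265² + 34.5²) = √(98696.0440 + 1190.25) = √99886.2940 = 316.047930
L = 7.5 × 316.047930 = 2370.359474
V = π·3.75² × L = 44.178647 × 2370.359474 = 104719.273753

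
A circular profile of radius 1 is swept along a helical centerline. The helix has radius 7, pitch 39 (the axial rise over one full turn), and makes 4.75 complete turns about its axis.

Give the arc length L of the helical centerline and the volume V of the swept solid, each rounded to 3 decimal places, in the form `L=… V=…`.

2πR = 2π·7 = 43.982297
per-turn = √(43.982297² + 39²) = √(1934.4425 + 1521) = √3455.4425 = 58.783012
L = 4.75 × 58.783012 = 279.219305
V = π·1² × L = 3.141593 × 279.219305 = 877.193319

L=279.219 V=877.193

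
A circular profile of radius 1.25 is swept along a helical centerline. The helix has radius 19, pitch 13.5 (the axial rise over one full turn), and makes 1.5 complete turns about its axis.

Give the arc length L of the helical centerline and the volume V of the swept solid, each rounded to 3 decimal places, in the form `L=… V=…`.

2πR = 2π·19 = 119.380521
per-turn = √(119.380521² + 13.5²) = √(14251.7088 + 182.25) = √14433.9588 = 120.141411
L = 1.5 × 120.141411 = 180.212117
V = π·1.25² × L = 4.908739 × 180.212117 = 884.614162

L=180.212 V=884.614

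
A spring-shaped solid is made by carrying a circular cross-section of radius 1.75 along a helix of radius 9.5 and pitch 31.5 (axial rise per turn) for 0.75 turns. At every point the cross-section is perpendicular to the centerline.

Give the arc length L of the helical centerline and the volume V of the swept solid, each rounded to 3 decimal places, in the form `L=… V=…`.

2πR = 2π·9.5 = 59.690260
per-turn = √(59.690260² + 31.5²) = √(3562.9272 + 992.25) = √4555.1772 = 67.492053
L = 0.75 × 67.492053 = 50.619040
V = π·1.75² × L = 9.621128 × 50.619040 = 487.012234

L=50.619 V=487.012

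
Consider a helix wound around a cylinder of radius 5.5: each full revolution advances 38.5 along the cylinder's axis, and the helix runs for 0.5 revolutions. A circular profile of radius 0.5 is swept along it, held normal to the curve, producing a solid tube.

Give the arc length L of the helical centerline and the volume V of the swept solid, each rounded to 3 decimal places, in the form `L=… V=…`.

L=25.867 V=20.316

2πR = 2π·5.5 = 34.557519
per-turn = √(34.557519² + 38.5²) = √(1194.2221 + 1482.25) = √2676.4721 = 51.734632
L = 0.5 × 51.734632 = 25.867316
V = π·0.5² × L = 0.785398 × 25.867316 = 20.316142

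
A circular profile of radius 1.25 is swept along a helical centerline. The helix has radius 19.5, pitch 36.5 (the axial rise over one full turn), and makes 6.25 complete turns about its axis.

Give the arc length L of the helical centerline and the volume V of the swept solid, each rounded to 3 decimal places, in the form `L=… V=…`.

L=799.021 V=3922.184

2πR = 2π·19.5 = 122.522113
per-turn = √(122.522113² + 36.5²) = √(15011.6683 + 1332.25) = √16343.9183 = 127.843335
L = 6.25 × 127.843335 = 799.020844
V = π·1.25² × L = 4.908739 × 799.020844 = 3922.184394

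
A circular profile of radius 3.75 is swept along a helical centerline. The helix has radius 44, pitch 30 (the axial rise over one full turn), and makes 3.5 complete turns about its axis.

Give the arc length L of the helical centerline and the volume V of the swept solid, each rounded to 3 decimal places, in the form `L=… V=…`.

L=973.291 V=42998.674

2πR = 2π·44 = 276.460154
per-turn = √(276.460154² + 30²) = √(76430.2165 + 900) = √77330.2165 = 278.083111
L = 3.5 × 278.083111 = 973.290888
V = π·3.75² × L = 44.178647 × 973.290888 = 42998.674251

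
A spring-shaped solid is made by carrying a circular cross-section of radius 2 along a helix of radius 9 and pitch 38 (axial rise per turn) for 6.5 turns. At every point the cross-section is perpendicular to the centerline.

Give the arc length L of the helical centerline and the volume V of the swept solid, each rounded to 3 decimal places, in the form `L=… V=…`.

2πR = 2π·9 = 56.548668
per-turn = √(56.548668² + 38²) = √(3197.7518 + 1444) = √4641.7518 = 68.130403
L = 6.5 × 68.130403 = 442.847620
V = π·2² × L = 12.566371 × 442.847620 = 5564.987320

L=442.848 V=5564.987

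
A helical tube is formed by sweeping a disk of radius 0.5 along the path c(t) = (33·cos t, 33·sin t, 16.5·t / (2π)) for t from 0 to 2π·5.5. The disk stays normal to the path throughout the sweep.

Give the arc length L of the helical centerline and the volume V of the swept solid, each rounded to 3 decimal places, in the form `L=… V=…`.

2πR = 2π·33 = 207.345115
per-turn = √(207.345115² + 16.5²) = √(42991.9968 + 272.25) = √43264.2468 = 208.000593
L = 5.5 × 208.000593 = 1144.003263
V = π·0.5² × L = 0.785398 × 1144.003263 = 898.498061

L=1144.003 V=898.498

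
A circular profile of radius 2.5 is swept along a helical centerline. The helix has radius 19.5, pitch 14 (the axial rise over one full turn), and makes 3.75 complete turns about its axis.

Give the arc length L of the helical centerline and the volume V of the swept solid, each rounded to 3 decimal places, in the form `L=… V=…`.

2πR = 2π·19.5 = 122.522113
per-turn = √(122.522113² + 14²) = √(15011.6683 + 196) = √15207.6683 = 123.319375
L = 3.75 × 123.319375 = 462.447657
V = π·2.5² × L = 19.634954 × 462.447657 = 9080.138510

L=462.448 V=9080.139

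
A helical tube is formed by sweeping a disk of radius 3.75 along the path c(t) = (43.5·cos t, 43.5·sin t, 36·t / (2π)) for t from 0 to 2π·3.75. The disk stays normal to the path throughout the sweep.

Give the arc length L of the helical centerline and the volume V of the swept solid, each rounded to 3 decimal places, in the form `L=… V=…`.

L=1033.797 V=45671.757

2πR = 2π·43.5 = 273.318561
per-turn = √(273.318561² + 36²) = √(74703.0357 + 1296) = √75999.0357 = 275.679226
L = 3.75 × 275.679226 = 1033.797098
V = π·3.75² × L = 44.178647 × 1033.797098 = 45671.756740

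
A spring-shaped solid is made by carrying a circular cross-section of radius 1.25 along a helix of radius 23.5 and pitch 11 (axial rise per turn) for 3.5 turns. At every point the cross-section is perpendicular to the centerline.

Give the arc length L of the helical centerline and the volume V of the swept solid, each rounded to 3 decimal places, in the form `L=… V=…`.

2πR = 2π·23.5 = 147.654855
per-turn = √(147.654855² + 11²) = √(21801.9561 + 121) = √21922.9561 = 148.064027
L = 3.5 × 148.064027 = 518.224095
V = π·1.25² × L = 4.908739 × 518.224095 = 2543.826577

L=518.224 V=2543.827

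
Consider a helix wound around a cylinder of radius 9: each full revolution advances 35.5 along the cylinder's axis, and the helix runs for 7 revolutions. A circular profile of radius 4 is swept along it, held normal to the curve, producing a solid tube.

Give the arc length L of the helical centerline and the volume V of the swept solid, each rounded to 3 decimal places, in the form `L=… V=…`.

L=467.378 V=23492.975

2πR = 2π·9 = 56.548668
per-turn = √(56.548668² + 35.5²) = √(3197.7518 + 1260.25) = √4458.0018 = 66.768270
L = 7 × 66.768270 = 467.377887
V = π·4² × L = 50.265482 × 467.377887 = 23492.974992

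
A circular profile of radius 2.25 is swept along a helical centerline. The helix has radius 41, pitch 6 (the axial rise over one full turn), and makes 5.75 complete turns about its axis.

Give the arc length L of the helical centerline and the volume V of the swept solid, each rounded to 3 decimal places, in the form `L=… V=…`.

L=1481.663 V=23564.826

2πR = 2π·41 = 257.610598
per-turn = √(257.610598² + 6²) = √(66363.2200 + 36) = √66399.2200 = 257.680461
L = 5.75 × 257.680461 = 1481.662651
V = π·2.25² × L = 15.904313 × 1481.662651 = 23564.826277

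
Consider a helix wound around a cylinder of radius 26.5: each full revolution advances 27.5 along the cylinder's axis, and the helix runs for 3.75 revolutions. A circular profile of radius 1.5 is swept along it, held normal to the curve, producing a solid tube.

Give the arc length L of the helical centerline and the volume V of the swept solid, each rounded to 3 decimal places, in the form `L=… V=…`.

L=632.850 V=4473.355

2πR = 2π·26.5 = 166.504411
per-turn = √(166.504411² + 27.5²) = √(27723.7188 + 756.25) = √28479.9688 = 168.760092
L = 3.75 × 168.760092 = 632.850346
V = π·1.5² × L = 7.068583 × 632.850346 = 4473.355497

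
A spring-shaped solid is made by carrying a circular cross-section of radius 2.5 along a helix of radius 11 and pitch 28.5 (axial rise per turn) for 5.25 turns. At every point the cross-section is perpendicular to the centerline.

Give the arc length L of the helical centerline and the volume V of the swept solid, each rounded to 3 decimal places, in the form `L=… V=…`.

L=392.493 V=7706.579

2πR = 2π·11 = 69.115038
per-turn = √(69.115038² + 28.5²) = √(4776.8885 + 812.25) = √5589.1385 = 74.760541
L = 5.25 × 74.760541 = 392.492842
V = π·2.5² × L = 19.634954 × 392.492842 = 7706.578924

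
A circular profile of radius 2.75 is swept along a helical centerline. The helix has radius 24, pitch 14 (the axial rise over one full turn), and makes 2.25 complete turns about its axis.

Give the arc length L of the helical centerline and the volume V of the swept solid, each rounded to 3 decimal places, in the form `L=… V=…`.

2πR = 2π·24 = 150.796447
per-turn = √(150.796447² + 14²) = √(22739.5685 + 196) = √22935.5685 = 151.444936
L = 2.25 × 151.444936 = 340.751105
V = π·2.75² × L = 23.758294 × 340.751105 = 8095.665090

L=340.751 V=8095.665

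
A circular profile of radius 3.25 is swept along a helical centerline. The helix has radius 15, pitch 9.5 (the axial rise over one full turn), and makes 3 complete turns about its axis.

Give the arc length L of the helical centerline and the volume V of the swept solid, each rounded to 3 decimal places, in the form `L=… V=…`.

L=284.176 V=9429.836

2πR = 2π·15 = 94.247780
per-turn = √(94.247780² + 9.5²) = √(8882.6440 + 90.25) = √8972.8940 = 94.725361
L = 3 × 94.725361 = 284.176082
V = π·3.25² × L = 33.183072 × 284.176082 = 9429.835508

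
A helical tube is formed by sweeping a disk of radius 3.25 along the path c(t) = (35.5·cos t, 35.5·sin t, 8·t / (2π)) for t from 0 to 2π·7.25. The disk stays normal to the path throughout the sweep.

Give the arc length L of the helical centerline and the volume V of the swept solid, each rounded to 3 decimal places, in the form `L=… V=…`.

2πR = 2π·35.5 = 223.053078
per-turn = √(223.053078² + 8²) = √(49752.6758 + 64) = √49816.6758 = 223.196496
L = 7.25 × 223.196496 = 1618.174595
V = π·3.25² × L = 33.183072 × 1618.174595 = 53696.004759

L=1618.175 V=53696.005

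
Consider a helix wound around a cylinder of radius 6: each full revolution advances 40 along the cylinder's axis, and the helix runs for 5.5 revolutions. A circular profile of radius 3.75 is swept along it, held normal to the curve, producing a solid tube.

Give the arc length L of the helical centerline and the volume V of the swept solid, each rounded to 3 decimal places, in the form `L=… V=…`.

L=302.311 V=13355.695

2πR = 2π·6 = 37.699112
per-turn = √(37.699112² + 40²) = √(1421.2230 + 1600) = √3021.2230 = 54.965653
L = 5.5 × 54.965653 = 302.311093
V = π·3.75² × L = 44.178647 × 302.311093 = 13355.694955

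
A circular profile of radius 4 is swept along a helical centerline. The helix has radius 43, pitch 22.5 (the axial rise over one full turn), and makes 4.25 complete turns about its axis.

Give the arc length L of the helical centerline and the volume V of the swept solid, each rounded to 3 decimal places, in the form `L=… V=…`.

L=1152.227 V=57917.246

2πR = 2π·43 = 270.176968
per-turn = √(270.176968² + 22.5²) = √(72995.5942 + 506.25) = √73501.8442 = 271.112235
L = 4.25 × 271.112235 = 1152.227000
V = π·4² × L = 50.265482 × 1152.227000 = 57917.246065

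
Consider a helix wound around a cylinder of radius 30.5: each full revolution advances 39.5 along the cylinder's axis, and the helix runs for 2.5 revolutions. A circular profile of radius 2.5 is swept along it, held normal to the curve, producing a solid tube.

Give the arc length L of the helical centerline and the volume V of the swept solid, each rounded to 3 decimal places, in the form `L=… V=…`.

L=489.164 V=9604.715

2πR = 2π·30.5 = 191.637152
per-turn = √(191.637152² + 39.5²) = √(36724.7980 + 1560.25) = √38285.0480 = 195.665654
L = 2.5 × 195.665654 = 489.164134
V = π·2.5² × L = 19.634954 × 489.164134 = 9604.715308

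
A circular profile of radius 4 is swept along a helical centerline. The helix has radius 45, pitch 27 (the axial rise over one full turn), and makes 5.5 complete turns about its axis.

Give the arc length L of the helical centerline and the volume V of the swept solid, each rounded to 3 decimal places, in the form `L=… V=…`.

L=1562.163 V=78522.858

2πR = 2π·45 = 282.743339
per-turn = √(282.743339² + 27²) = √(79943.7956 + 729) = √80672.7956 = 284.029568
L = 5.5 × 284.029568 = 1562.162625
V = π·4² × L = 50.265482 × 1562.162625 = 78522.858046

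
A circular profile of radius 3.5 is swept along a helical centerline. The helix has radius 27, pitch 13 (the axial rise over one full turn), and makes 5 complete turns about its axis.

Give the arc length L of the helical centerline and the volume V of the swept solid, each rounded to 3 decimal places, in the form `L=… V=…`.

L=850.717 V=32739.421

2πR = 2π·27 = 169.646003
per-turn = √(169.646003² + 13²) = √(28779.7664 + 169) = √28948.7664 = 170.143370
L = 5 × 170.143370 = 850.716851
V = π·3.5² × L = 38.484510 × 850.716851 = 32739.421171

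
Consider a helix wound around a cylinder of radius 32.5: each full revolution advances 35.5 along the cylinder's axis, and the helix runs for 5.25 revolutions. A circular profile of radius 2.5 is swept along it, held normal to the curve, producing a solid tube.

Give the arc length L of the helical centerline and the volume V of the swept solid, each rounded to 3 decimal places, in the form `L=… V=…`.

L=1088.148 V=21365.740

2πR = 2π·32.5 = 204.203522
per-turn = √(204.203522² + 35.5²) = √(41699.0786 + 1260.25) = √42959.3286 = 207.266323
L = 5.25 × 207.266323 = 1088.148195
V = π·2.5² × L = 19.634954 × 1088.148195 = 21365.739847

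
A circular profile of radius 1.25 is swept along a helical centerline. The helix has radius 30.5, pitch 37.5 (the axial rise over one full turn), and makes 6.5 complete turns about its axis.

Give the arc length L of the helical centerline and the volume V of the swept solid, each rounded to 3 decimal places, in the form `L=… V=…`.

L=1269.266 V=6230.496

2πR = 2π·30.5 = 191.637152
per-turn = √(191.637152² + 37.5²) = √(36724.7980 + 1406.25) = √38131.0480 = 195.271729
L = 6.5 × 195.271729 = 1269.266236
V = π·1.25² × L = 4.908739 × 1269.266236 = 6230.496065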